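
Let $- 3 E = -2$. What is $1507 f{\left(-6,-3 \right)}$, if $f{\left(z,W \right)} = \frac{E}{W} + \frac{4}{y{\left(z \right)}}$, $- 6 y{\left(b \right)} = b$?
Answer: $\frac{51238}{9} \approx 5693.1$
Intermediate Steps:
$E = \frac{2}{3}$ ($E = \left(- \frac{1}{3}\right) \left(-2\right) = \frac{2}{3} \approx 0.66667$)
$y{\left(b \right)} = - \frac{b}{6}$
$f{\left(z,W \right)} = - \frac{24}{z} + \frac{2}{3 W}$ ($f{\left(z,W \right)} = \frac{2}{3 W} + \frac{4}{\left(- \frac{1}{6}\right) z} = \frac{2}{3 W} + 4 \left(- \frac{6}{z}\right) = \frac{2}{3 W} - \frac{24}{z} = - \frac{24}{z} + \frac{2}{3 W}$)
$1507 f{\left(-6,-3 \right)} = 1507 \left(- \frac{24}{-6} + \frac{2}{3 \left(-3\right)}\right) = 1507 \left(\left(-24\right) \left(- \frac{1}{6}\right) + \frac{2}{3} \left(- \frac{1}{3}\right)\right) = 1507 \left(4 - \frac{2}{9}\right) = 1507 \cdot \frac{34}{9} = \frac{51238}{9}$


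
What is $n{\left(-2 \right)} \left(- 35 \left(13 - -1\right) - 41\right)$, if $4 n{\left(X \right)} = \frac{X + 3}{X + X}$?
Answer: $\frac{531}{16} \approx 33.188$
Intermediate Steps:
$n{\left(X \right)} = \frac{3 + X}{8 X}$ ($n{\left(X \right)} = \frac{\left(X + 3\right) \frac{1}{X + X}}{4} = \frac{\left(3 + X\right) \frac{1}{2 X}}{4} = \frac{\frac{1}{2} \frac{1}{X} \left(3 + X\right)}{4} = \frac{3 + X}{8 X}$)
$n{\left(-2 \right)} \left(- 35 \left(13 - -1\right) - 41\right) = \frac{3 - 2}{8 \left(-2\right)} \left(- 35 \left(13 - -1\right) - 41\right) = \frac{1}{8} \left(- \frac{1}{2}\right) 1 \left(- 35 \left(13 + 1\right) - 41\right) = - \frac{\left(-35\right) 14 - 41}{16} = - \frac{-490 - 41}{16} = \left(- \frac{1}{16}\right) \left(-531\right) = \frac{531}{16}$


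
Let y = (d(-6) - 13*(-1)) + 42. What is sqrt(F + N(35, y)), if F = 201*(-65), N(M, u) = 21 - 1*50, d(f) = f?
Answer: I*sqrt(13094) ≈ 114.43*I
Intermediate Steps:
y = 49 (y = (-6 - 13*(-1)) + 42 = (-6 + 13) + 42 = 7 + 42 = 49)
N(M, u) = -29 (N(M, u) = 21 - 50 = -29)
F = -13065
sqrt(F + N(35, y)) = sqrt(-13065 - 29) = sqrt(-13094) = I*sqrt(13094)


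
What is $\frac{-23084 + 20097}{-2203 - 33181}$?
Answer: $\frac{2987}{35384} \approx 0.084417$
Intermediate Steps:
$\frac{-23084 + 20097}{-2203 - 33181} = - \frac{2987}{-35384} = \left(-2987\right) \left(- \frac{1}{35384}\right) = \frac{2987}{35384}$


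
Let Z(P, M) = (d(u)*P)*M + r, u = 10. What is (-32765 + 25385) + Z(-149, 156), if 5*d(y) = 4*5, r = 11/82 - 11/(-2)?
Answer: -4114365/41 ≈ -1.0035e+5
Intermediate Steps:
r = 231/41 (r = 11*(1/82) - 11*(-½) = 11/82 + 11/2 = 231/41 ≈ 5.6341)
d(y) = 4 (d(y) = (4*5)/5 = (⅕)*20 = 4)
Z(P, M) = 231/41 + 4*M*P (Z(P, M) = (4*P)*M + 231/41 = 4*M*P + 231/41 = 231/41 + 4*M*P)
(-32765 + 25385) + Z(-149, 156) = (-32765 + 25385) + (231/41 + 4*156*(-149)) = -7380 + (231/41 - 92976) = -7380 - 3811785/41 = -4114365/41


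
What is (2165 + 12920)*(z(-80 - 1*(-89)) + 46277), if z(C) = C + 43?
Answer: 698872965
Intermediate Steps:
z(C) = 43 + C
(2165 + 12920)*(z(-80 - 1*(-89)) + 46277) = (2165 + 12920)*((43 + (-80 - 1*(-89))) + 46277) = 15085*((43 + (-80 + 89)) + 46277) = 15085*((43 + 9) + 46277) = 15085*(52 + 46277) = 15085*46329 = 698872965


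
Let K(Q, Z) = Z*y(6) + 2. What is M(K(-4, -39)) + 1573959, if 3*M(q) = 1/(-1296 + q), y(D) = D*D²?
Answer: 45887200685/29154 ≈ 1.5740e+6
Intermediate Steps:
y(D) = D³
K(Q, Z) = 2 + 216*Z (K(Q, Z) = Z*6³ + 2 = Z*216 + 2 = 216*Z + 2 = 2 + 216*Z)
M(q) = 1/(3*(-1296 + q))
M(K(-4, -39)) + 1573959 = 1/(3*(-1296 + (2 + 216*(-39)))) + 1573959 = 1/(3*(-1296 + (2 - 8424))) + 1573959 = 1/(3*(-1296 - 8422)) + 1573959 = (⅓)/(-9718) + 1573959 = (⅓)*(-1/9718) + 1573959 = -1/29154 + 1573959 = 45887200685/29154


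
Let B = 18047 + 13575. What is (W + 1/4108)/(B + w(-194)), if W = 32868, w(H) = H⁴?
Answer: 135021745/5818982484744 ≈ 2.3204e-5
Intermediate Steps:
B = 31622
(W + 1/4108)/(B + w(-194)) = (32868 + 1/4108)/(31622 + (-194)⁴) = (32868 + 1/4108)/(31622 + 1416468496) = (135021745/4108)/1416500118 = (135021745/4108)*(1/1416500118) = 135021745/5818982484744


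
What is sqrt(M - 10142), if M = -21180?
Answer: I*sqrt(31322) ≈ 176.98*I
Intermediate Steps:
sqrt(M - 10142) = sqrt(-21180 - 10142) = sqrt(-31322) = I*sqrt(31322)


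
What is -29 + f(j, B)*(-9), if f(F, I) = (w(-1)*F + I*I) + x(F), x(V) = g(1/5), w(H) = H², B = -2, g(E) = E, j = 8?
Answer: -694/5 ≈ -138.80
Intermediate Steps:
x(V) = ⅕ (x(V) = 1/5 = ⅕)
f(F, I) = ⅕ + F + I² (f(F, I) = ((-1)²*F + I*I) + ⅕ = (1*F + I²) + ⅕ = (F + I²) + ⅕ = ⅕ + F + I²)
-29 + f(j, B)*(-9) = -29 + (⅕ + 8 + (-2)²)*(-9) = -29 + (⅕ + 8 + 4)*(-9) = -29 + (61/5)*(-9) = -29 - 549/5 = -694/5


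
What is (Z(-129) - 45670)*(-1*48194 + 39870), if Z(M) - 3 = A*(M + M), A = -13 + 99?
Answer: 564825020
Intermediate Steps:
A = 86
Z(M) = 3 + 172*M (Z(M) = 3 + 86*(M + M) = 3 + 86*(2*M) = 3 + 172*M)
(Z(-129) - 45670)*(-1*48194 + 39870) = ((3 + 172*(-129)) - 45670)*(-1*48194 + 39870) = ((3 - 22188) - 45670)*(-48194 + 39870) = (-22185 - 45670)*(-8324) = -67855*(-8324) = 564825020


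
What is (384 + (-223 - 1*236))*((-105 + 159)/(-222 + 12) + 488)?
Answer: -256065/7 ≈ -36581.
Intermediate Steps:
(384 + (-223 - 1*236))*((-105 + 159)/(-222 + 12) + 488) = (384 + (-223 - 236))*(54/(-210) + 488) = (384 - 459)*(54*(-1/210) + 488) = -75*(-9/35 + 488) = -75*17071/35 = -256065/7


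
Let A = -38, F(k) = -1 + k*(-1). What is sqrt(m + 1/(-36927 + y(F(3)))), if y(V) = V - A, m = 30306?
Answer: sqrt(41249298028501)/36893 ≈ 174.09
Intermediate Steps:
F(k) = -1 - k
y(V) = 38 + V (y(V) = V - 1*(-38) = V + 38 = 38 + V)
sqrt(m + 1/(-36927 + y(F(3)))) = sqrt(30306 + 1/(-36927 + (38 + (-1 - 1*3)))) = sqrt(30306 + 1/(-36927 + (38 + (-1 - 3)))) = sqrt(30306 + 1/(-36927 + (38 - 4))) = sqrt(30306 + 1/(-36927 + 34)) = sqrt(30306 + 1/(-36893)) = sqrt(30306 - 1/36893) = sqrt(1118079257/36893) = sqrt(41249298028501)/36893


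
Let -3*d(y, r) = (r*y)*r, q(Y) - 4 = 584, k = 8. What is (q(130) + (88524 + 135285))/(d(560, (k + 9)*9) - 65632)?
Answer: -224397/4435312 ≈ -0.050593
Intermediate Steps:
q(Y) = 588 (q(Y) = 4 + 584 = 588)
d(y, r) = -y*r²/3 (d(y, r) = -r*y*r/3 = -y*r²/3)
(q(130) + (88524 + 135285))/(d(560, (k + 9)*9) - 65632) = (588 + (88524 + 135285))/(-⅓*560*((8 + 9)*9)² - 65632) = (588 + 223809)/(-⅓*560*(17*9)² - 65632) = 224397/(-⅓*560*153² - 65632) = 224397/(-⅓*560*23409 - 65632) = 224397/(-4369680 - 65632) = 224397/(-4435312) = 224397*(-1/4435312) = -224397/4435312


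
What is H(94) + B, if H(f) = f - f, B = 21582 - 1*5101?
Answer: 16481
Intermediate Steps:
B = 16481 (B = 21582 - 5101 = 16481)
H(f) = 0
H(94) + B = 0 + 16481 = 16481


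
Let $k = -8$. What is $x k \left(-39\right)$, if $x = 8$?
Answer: $2496$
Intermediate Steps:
$x k \left(-39\right) = 8 \left(-8\right) \left(-39\right) = \left(-64\right) \left(-39\right) = 2496$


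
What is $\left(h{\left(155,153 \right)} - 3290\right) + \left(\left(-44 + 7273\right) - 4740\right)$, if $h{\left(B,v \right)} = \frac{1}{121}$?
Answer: $- \frac{96920}{121} \approx -800.99$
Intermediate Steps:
$h{\left(B,v \right)} = \frac{1}{121}$
$\left(h{\left(155,153 \right)} - 3290\right) + \left(\left(-44 + 7273\right) - 4740\right) = \left(\frac{1}{121} - 3290\right) + \left(\left(-44 + 7273\right) - 4740\right) = - \frac{398089}{121} + \left(7229 - 4740\right) = - \frac{398089}{121} + 2489 = - \frac{96920}{121}$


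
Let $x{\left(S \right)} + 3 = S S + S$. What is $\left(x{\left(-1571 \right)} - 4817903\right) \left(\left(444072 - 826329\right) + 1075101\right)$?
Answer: $-1629178323984$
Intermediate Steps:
$x{\left(S \right)} = -3 + S + S^{2}$ ($x{\left(S \right)} = -3 + \left(S S + S\right) = -3 + \left(S^{2} + S\right) = -3 + \left(S + S^{2}\right) = -3 + S + S^{2}$)
$\left(x{\left(-1571 \right)} - 4817903\right) \left(\left(444072 - 826329\right) + 1075101\right) = \left(\left(-3 - 1571 + \left(-1571\right)^{2}\right) - 4817903\right) \left(\left(444072 - 826329\right) + 1075101\right) = \left(\left(-3 - 1571 + 2468041\right) - 4817903\right) \left(\left(444072 - 826329\right) + 1075101\right) = \left(2466467 - 4817903\right) \left(-382257 + 1075101\right) = \left(-2351436\right) 692844 = -1629178323984$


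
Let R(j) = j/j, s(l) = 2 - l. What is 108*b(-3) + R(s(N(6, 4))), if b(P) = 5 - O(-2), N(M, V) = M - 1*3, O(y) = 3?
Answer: 217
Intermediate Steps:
N(M, V) = -3 + M (N(M, V) = M - 3 = -3 + M)
b(P) = 2 (b(P) = 5 - 1*3 = 5 - 3 = 2)
R(j) = 1
108*b(-3) + R(s(N(6, 4))) = 108*2 + 1 = 216 + 1 = 217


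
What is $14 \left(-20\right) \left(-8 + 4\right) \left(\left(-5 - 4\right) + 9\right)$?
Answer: $0$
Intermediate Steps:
$14 \left(-20\right) \left(-8 + 4\right) \left(\left(-5 - 4\right) + 9\right) = - 280 \left(- 4 \left(\left(-5 - 4\right) + 9\right)\right) = - 280 \left(- 4 \left(-9 + 9\right)\right) = - 280 \left(\left(-4\right) 0\right) = \left(-280\right) 0 = 0$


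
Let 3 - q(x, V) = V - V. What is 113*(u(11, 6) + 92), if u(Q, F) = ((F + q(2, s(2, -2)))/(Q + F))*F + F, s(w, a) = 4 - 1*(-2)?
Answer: 194360/17 ≈ 11433.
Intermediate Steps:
s(w, a) = 6 (s(w, a) = 4 + 2 = 6)
q(x, V) = 3 (q(x, V) = 3 - (V - V) = 3 - 1*0 = 3 + 0 = 3)
u(Q, F) = F + F*(3 + F)/(F + Q) (u(Q, F) = ((F + 3)/(Q + F))*F + F = ((3 + F)/(F + Q))*F + F = F*(3 + F)/(F + Q) + F = F + F*(3 + F)/(F + Q))
113*(u(11, 6) + 92) = 113*(6*(3 + 11 + 2*6)/(6 + 11) + 92) = 113*(6*(3 + 11 + 12)/17 + 92) = 113*(6*(1/17)*26 + 92) = 113*(156/17 + 92) = 113*(1720/17) = 194360/17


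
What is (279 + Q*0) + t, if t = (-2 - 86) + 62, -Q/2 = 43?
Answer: 253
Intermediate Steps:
Q = -86 (Q = -2*43 = -86)
t = -26 (t = -88 + 62 = -26)
(279 + Q*0) + t = (279 - 86*0) - 26 = (279 + 0) - 26 = 279 - 26 = 253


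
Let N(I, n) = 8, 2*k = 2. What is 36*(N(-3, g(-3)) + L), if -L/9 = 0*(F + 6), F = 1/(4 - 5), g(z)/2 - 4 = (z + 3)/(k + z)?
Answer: 288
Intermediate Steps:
k = 1 (k = (1/2)*2 = 1)
g(z) = 8 + 2*(3 + z)/(1 + z) (g(z) = 8 + 2*((z + 3)/(1 + z)) = 8 + 2*((3 + z)/(1 + z)) = 8 + 2*(3 + z)/(1 + z))
F = -1 (F = 1/(-1) = -1)
L = 0 (L = -0*(-1 + 6) = -0*5 = -9*0 = 0)
36*(N(-3, g(-3)) + L) = 36*(8 + 0) = 36*8 = 288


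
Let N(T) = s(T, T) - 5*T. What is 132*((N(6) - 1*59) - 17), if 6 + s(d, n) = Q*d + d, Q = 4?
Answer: -10824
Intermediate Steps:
s(d, n) = -6 + 5*d (s(d, n) = -6 + (4*d + d) = -6 + 5*d)
N(T) = -6 (N(T) = (-6 + 5*T) - 5*T = -6)
132*((N(6) - 1*59) - 17) = 132*((-6 - 1*59) - 17) = 132*((-6 - 59) - 17) = 132*(-65 - 17) = 132*(-82) = -10824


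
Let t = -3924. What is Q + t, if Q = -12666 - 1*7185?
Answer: -23775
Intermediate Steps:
Q = -19851 (Q = -12666 - 7185 = -19851)
Q + t = -19851 - 3924 = -23775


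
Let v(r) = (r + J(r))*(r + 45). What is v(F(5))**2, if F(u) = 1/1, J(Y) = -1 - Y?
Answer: 2116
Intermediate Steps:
F(u) = 1
v(r) = -45 - r (v(r) = (r + (-1 - r))*(r + 45) = -(45 + r) = -45 - r)
v(F(5))**2 = (-45 - 1*1)**2 = (-45 - 1)**2 = (-46)**2 = 2116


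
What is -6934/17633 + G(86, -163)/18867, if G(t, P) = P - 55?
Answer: -134667772/332681811 ≈ -0.40479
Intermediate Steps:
G(t, P) = -55 + P
-6934/17633 + G(86, -163)/18867 = -6934/17633 + (-55 - 163)/18867 = -6934*1/17633 - 218*1/18867 = -6934/17633 - 218/18867 = -134667772/332681811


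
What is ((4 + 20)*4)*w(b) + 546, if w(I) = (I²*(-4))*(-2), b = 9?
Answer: 62754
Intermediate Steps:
w(I) = 8*I² (w(I) = -4*I²*(-2) = 8*I²)
((4 + 20)*4)*w(b) + 546 = ((4 + 20)*4)*(8*9²) + 546 = (24*4)*(8*81) + 546 = 96*648 + 546 = 62208 + 546 = 62754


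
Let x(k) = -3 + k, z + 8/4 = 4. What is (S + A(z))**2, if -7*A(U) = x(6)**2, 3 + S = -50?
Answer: 144400/49 ≈ 2946.9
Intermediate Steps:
z = 2 (z = -2 + 4 = 2)
S = -53 (S = -3 - 50 = -53)
A(U) = -9/7 (A(U) = -(-3 + 6)**2/7 = -1/7*3**2 = -1/7*9 = -9/7)
(S + A(z))**2 = (-53 - 9/7)**2 = (-380/7)**2 = 144400/49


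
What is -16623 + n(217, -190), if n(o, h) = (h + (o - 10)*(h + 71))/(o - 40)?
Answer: -2967094/177 ≈ -16763.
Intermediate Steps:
n(o, h) = (h + (-10 + o)*(71 + h))/(-40 + o)
-16623 + n(217, -190) = -16623 + (-710 - 9*(-190) + 71*217 - 190*217)/(-40 + 217) = -16623 + (-710 + 1710 + 15407 - 41230)/177 = -16623 + (1/177)*(-24823) = -16623 - 24823/177 = -2967094/177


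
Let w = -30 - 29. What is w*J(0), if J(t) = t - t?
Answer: 0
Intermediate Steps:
J(t) = 0
w = -59
w*J(0) = -59*0 = 0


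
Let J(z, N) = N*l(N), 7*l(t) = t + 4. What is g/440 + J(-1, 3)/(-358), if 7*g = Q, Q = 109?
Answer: 14891/551320 ≈ 0.027010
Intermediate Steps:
l(t) = 4/7 + t/7 (l(t) = (t + 4)/7 = (4 + t)/7 = 4/7 + t/7)
J(z, N) = N*(4/7 + N/7)
g = 109/7 (g = (⅐)*109 = 109/7 ≈ 15.571)
g/440 + J(-1, 3)/(-358) = (109/7)/440 + ((⅐)*3*(4 + 3))/(-358) = (109/7)*(1/440) + ((⅐)*3*7)*(-1/358) = 109/3080 + 3*(-1/358) = 109/3080 - 3/358 = 14891/551320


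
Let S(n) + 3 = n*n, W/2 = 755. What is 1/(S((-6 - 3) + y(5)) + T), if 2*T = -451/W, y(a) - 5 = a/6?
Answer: 6795/46739 ≈ 0.14538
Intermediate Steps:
W = 1510 (W = 2*755 = 1510)
y(a) = 5 + a/6
S(n) = -3 + n**2 (S(n) = -3 + n*n = -3 + n**2)
T = -451/3020 (T = (-451/1510)/2 = (-451*1/1510)/2 = (1/2)*(-451/1510) = -451/3020 ≈ -0.14934)
1/(S((-6 - 3) + y(5)) + T) = 1/((-3 + ((-6 - 3) + (5 + (1/6)*5))**2) - 451/3020) = 1/((-3 + (-9 + (5 + 5/6))**2) - 451/3020) = 1/((-3 + (-9 + 35/6)**2) - 451/3020) = 1/((-3 + (-19/6)**2) - 451/3020) = 1/((-3 + 361/36) - 451/3020) = 1/(253/36 - 451/3020) = 1/(46739/6795) = 6795/46739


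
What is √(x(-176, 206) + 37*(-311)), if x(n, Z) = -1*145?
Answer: 2*I*√2913 ≈ 107.94*I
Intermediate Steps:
x(n, Z) = -145
√(x(-176, 206) + 37*(-311)) = √(-145 + 37*(-311)) = √(-145 - 11507) = √(-11652) = 2*I*√2913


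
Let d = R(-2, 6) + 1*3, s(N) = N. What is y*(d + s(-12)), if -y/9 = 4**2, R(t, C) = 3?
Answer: 864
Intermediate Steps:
y = -144 (y = -9*4**2 = -9*16 = -144)
d = 6 (d = 3 + 1*3 = 3 + 3 = 6)
y*(d + s(-12)) = -144*(6 - 12) = -144*(-6) = 864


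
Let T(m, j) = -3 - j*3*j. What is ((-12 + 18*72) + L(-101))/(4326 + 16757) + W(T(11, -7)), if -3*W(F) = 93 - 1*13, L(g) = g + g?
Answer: -1683394/63249 ≈ -26.615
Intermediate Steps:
L(g) = 2*g
T(m, j) = -3 - 3*j² (T(m, j) = -3 - 3*j*j = -3 - 3*j²)
W(F) = -80/3 (W(F) = -(93 - 1*13)/3 = -(93 - 13)/3 = -⅓*80 = -80/3)
((-12 + 18*72) + L(-101))/(4326 + 16757) + W(T(11, -7)) = ((-12 + 18*72) + 2*(-101))/(4326 + 16757) - 80/3 = ((-12 + 1296) - 202)/21083 - 80/3 = (1284 - 202)*(1/21083) - 80/3 = 1082*(1/21083) - 80/3 = 1082/21083 - 80/3 = -1683394/63249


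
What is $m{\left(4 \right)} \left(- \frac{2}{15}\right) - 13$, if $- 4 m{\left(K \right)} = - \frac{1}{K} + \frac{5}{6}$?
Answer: $- \frac{4673}{360} \approx -12.981$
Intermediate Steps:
$m{\left(K \right)} = - \frac{5}{24} + \frac{1}{4 K}$ ($m{\left(K \right)} = - \frac{- \frac{1}{K} + \frac{5}{6}}{4} = - \frac{\frac{5}{6} - \frac{1}{K}}{4} = - \frac{5}{24} + \frac{1}{4 K}$)
$m{\left(4 \right)} \left(- \frac{2}{15}\right) - 13 = \frac{6 - 20}{24 \cdot 4} \left(- \frac{2}{15}\right) - 13 = \frac{1}{24} \cdot \frac{1}{4} \left(6 - 20\right) \left(\left(-2\right) \frac{1}{15}\right) - 13 = \frac{1}{24} \cdot \frac{1}{4} \left(-14\right) \left(- \frac{2}{15}\right) - 13 = \left(- \frac{7}{48}\right) \left(- \frac{2}{15}\right) - 13 = \frac{7}{360} - 13 = - \frac{4673}{360}$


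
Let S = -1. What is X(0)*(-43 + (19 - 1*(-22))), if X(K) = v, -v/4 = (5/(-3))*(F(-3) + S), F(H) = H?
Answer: 160/3 ≈ 53.333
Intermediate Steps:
v = -80/3 (v = -4*5/(-3)*(-3 - 1) = -4*5*(-⅓)*(-4) = -(-20)*(-4)/3 = -4*20/3 = -80/3 ≈ -26.667)
X(K) = -80/3
X(0)*(-43 + (19 - 1*(-22))) = -80*(-43 + (19 - 1*(-22)))/3 = -80*(-43 + (19 + 22))/3 = -80*(-43 + 41)/3 = -80/3*(-2) = 160/3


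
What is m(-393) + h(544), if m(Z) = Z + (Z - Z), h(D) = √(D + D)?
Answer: -393 + 8*√17 ≈ -360.02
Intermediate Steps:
h(D) = √2*√D (h(D) = √(2*D) = √2*√D)
m(Z) = Z (m(Z) = Z + 0 = Z)
m(-393) + h(544) = -393 + √2*√544 = -393 + √2*(4*√34) = -393 + 8*√17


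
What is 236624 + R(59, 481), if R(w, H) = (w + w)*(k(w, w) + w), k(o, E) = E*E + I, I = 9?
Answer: 655406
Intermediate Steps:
k(o, E) = 9 + E**2 (k(o, E) = E*E + 9 = E**2 + 9 = 9 + E**2)
R(w, H) = 2*w*(9 + w + w**2) (R(w, H) = (w + w)*((9 + w**2) + w) = (2*w)*(9 + w + w**2) = 2*w*(9 + w + w**2))
236624 + R(59, 481) = 236624 + 2*59*(9 + 59 + 59**2) = 236624 + 2*59*(9 + 59 + 3481) = 236624 + 2*59*3549 = 236624 + 418782 = 655406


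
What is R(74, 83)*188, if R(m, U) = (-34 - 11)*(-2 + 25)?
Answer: -194580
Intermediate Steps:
R(m, U) = -1035 (R(m, U) = -45*23 = -1035)
R(74, 83)*188 = -1035*188 = -194580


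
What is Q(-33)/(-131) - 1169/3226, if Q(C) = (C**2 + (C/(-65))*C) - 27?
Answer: -229131701/27469390 ≈ -8.3413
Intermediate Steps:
Q(C) = -27 + 64*C**2/65 (Q(C) = (C**2 + (C*(-1/65))*C) - 27 = (C**2 + (-C/65)*C) - 27 = (C**2 - C**2/65) - 27 = 64*C**2/65 - 27 = -27 + 64*C**2/65)
Q(-33)/(-131) - 1169/3226 = (-27 + (64/65)*(-33)**2)/(-131) - 1169/3226 = (-27 + (64/65)*1089)*(-1/131) - 1169*1/3226 = (-27 + 69696/65)*(-1/131) - 1169/3226 = (67941/65)*(-1/131) - 1169/3226 = -67941/8515 - 1169/3226 = -229131701/27469390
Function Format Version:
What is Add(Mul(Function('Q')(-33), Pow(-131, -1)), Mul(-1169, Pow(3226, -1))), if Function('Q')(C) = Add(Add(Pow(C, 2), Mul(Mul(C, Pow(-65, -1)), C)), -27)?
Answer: Rational(-229131701, 27469390) ≈ -8.3413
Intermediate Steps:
Function('Q')(C) = Add(-27, Mul(Rational(64, 65), Pow(C, 2))) (Function('Q')(C) = Add(Add(Pow(C, 2), Mul(Mul(C, Rational(-1, 65)), C)), -27) = Add(Add(Pow(C, 2), Mul(Mul(Rational(-1, 65), C), C)), -27) = Add(Add(Pow(C, 2), Mul(Rational(-1, 65), Pow(C, 2))), -27) = Add(Mul(Rational(64, 65), Pow(C, 2)), -27) = Add(-27, Mul(Rational(64, 65), Pow(C, 2))))
Add(Mul(Function('Q')(-33), Pow(-131, -1)), Mul(-1169, Pow(3226, -1))) = Add(Mul(Add(-27, Mul(Rational(64, 65), Pow(-33, 2))), Pow(-131, -1)), Mul(-1169, Pow(3226, -1))) = Add(Mul(Add(-27, Mul(Rational(64, 65), 1089)), Rational(-1, 131)), Mul(-1169, Rational(1, 3226))) = Add(Mul(Add(-27, Rational(69696, 65)), Rational(-1, 131)), Rational(-1169, 3226)) = Add(Mul(Rational(67941, 65), Rational(-1, 131)), Rational(-1169, 3226)) = Add(Rational(-67941, 8515), Rational(-1169, 3226)) = Rational(-229131701, 27469390)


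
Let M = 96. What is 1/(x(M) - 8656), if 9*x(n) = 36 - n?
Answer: -3/25988 ≈ -0.00011544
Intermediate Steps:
x(n) = 4 - n/9 (x(n) = (36 - n)/9 = 4 - n/9)
1/(x(M) - 8656) = 1/((4 - ⅑*96) - 8656) = 1/((4 - 32/3) - 8656) = 1/(-20/3 - 8656) = 1/(-25988/3) = -3/25988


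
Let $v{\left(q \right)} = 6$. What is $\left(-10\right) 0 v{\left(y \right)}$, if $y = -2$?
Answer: $0$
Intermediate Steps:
$\left(-10\right) 0 v{\left(y \right)} = \left(-10\right) 0 \cdot 6 = 0 \cdot 6 = 0$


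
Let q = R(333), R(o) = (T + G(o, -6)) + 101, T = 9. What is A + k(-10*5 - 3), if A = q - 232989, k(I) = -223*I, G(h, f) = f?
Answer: -221066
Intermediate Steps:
R(o) = 104 (R(o) = (9 - 6) + 101 = 3 + 101 = 104)
q = 104
A = -232885 (A = 104 - 232989 = -232885)
A + k(-10*5 - 3) = -232885 - 223*(-10*5 - 3) = -232885 - 223*(-50 - 3) = -232885 - 223*(-53) = -232885 + 11819 = -221066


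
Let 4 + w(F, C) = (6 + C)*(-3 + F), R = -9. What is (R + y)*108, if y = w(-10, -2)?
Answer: -7020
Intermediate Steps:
w(F, C) = -4 + (-3 + F)*(6 + C) (w(F, C) = -4 + (6 + C)*(-3 + F) = -4 + (-3 + F)*(6 + C))
y = -56 (y = -22 - 3*(-2) + 6*(-10) - 2*(-10) = -22 + 6 - 60 + 20 = -56)
(R + y)*108 = (-9 - 56)*108 = -65*108 = -7020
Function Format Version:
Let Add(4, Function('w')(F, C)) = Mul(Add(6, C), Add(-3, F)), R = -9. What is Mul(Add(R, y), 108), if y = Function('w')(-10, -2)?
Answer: -7020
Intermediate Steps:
Function('w')(F, C) = Add(-4, Mul(Add(-3, F), Add(6, C))) (Function('w')(F, C) = Add(-4, Mul(Add(6, C), Add(-3, F))) = Add(-4, Mul(Add(-3, F), Add(6, C))))
y = -56 (y = Add(-22, Mul(-3, -2), Mul(6, -10), Mul(-2, -10)) = Add(-22, 6, -60, 20) = -56)
Mul(Add(R, y), 108) = Mul(Add(-9, -56), 108) = Mul(-65, 108) = -7020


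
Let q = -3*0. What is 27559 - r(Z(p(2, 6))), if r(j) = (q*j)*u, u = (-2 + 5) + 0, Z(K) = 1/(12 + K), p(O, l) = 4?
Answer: 27559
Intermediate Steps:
q = 0
u = 3 (u = 3 + 0 = 3)
r(j) = 0 (r(j) = (0*j)*3 = 0*3 = 0)
27559 - r(Z(p(2, 6))) = 27559 - 1*0 = 27559 + 0 = 27559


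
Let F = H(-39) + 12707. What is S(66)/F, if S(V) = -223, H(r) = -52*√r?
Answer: -2833661/161573305 - 11596*I*√39/161573305 ≈ -0.017538 - 0.0004482*I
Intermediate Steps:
F = 12707 - 52*I*√39 (F = -52*I*√39 + 12707 = 12707 - 52*I*√39 ≈ 12707.0 - 324.74*I)
S(66)/F = -223/(12707 - 52*I*√39)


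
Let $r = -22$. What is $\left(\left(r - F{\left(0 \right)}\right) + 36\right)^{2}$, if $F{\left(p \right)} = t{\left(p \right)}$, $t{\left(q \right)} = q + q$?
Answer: $196$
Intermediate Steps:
$t{\left(q \right)} = 2 q$
$F{\left(p \right)} = 2 p$
$\left(\left(r - F{\left(0 \right)}\right) + 36\right)^{2} = \left(\left(-22 - 2 \cdot 0\right) + 36\right)^{2} = \left(\left(-22 - 0\right) + 36\right)^{2} = \left(\left(-22 + 0\right) + 36\right)^{2} = \left(-22 + 36\right)^{2} = 14^{2} = 196$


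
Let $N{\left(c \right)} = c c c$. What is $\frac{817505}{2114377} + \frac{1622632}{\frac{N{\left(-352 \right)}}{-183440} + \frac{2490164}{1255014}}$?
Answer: $\frac{12342124110472684087025}{1823426742991328221} \approx 6768.6$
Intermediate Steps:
$N{\left(c \right)} = c^{3}$ ($N{\left(c \right)} = c^{2} c = c^{3}$)
$\frac{817505}{2114377} + \frac{1622632}{\frac{N{\left(-352 \right)}}{-183440} + \frac{2490164}{1255014}} = \frac{817505}{2114377} + \frac{1622632}{\frac{\left(-352\right)^{3}}{-183440} + \frac{2490164}{1255014}} = 817505 \cdot \frac{1}{2114377} + \frac{1622632}{\left(-43614208\right) \left(- \frac{1}{183440}\right) + 2490164 \cdot \frac{1}{1255014}} = \frac{817505}{2114377} + \frac{1622632}{\frac{2725888}{11465} + \frac{1245082}{627507}} = \frac{817505}{2114377} + \frac{1622632}{\frac{1724788666346}{7194367755}} = \frac{817505}{2114377} + 1622632 \cdot \frac{7194367755}{1724788666346} = \frac{817505}{2114377} + \frac{5836905669515580}{862394333173} = \frac{12342124110472684087025}{1823426742991328221}$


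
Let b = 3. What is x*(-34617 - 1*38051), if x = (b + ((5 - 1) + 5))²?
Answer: -10464192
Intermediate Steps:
x = 144 (x = (3 + ((5 - 1) + 5))² = (3 + (4 + 5))² = (3 + 9)² = 12² = 144)
x*(-34617 - 1*38051) = 144*(-34617 - 1*38051) = 144*(-34617 - 38051) = 144*(-72668) = -10464192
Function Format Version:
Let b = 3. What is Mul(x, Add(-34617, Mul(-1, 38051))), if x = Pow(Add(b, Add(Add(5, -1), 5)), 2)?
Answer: -10464192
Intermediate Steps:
x = 144 (x = Pow(Add(3, Add(Add(5, -1), 5)), 2) = Pow(Add(3, Add(4, 5)), 2) = Pow(Add(3, 9), 2) = Pow(12, 2) = 144)
Mul(x, Add(-34617, Mul(-1, 38051))) = Mul(144, Add(-34617, Mul(-1, 38051))) = Mul(144, Add(-34617, -38051)) = Mul(144, -72668) = -10464192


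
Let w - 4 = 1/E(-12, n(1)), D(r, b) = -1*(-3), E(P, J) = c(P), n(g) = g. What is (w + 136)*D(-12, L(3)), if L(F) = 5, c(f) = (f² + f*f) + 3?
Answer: 40741/97 ≈ 420.01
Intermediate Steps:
c(f) = 3 + 2*f² (c(f) = (f² + f²) + 3 = 2*f² + 3 = 3 + 2*f²)
E(P, J) = 3 + 2*P²
D(r, b) = 3
w = 1165/291 (w = 4 + 1/(3 + 2*(-12)²) = 4 + 1/(3 + 2*144) = 4 + 1/(3 + 288) = 4 + 1/291 = 1165/291 ≈ 4.0034)
(w + 136)*D(-12, L(3)) = (1165/291 + 136)*3 = (40741/291)*3 = 40741/97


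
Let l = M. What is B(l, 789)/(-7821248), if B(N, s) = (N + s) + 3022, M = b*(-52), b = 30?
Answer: -2251/7821248 ≈ -0.00028781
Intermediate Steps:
M = -1560 (M = 30*(-52) = -1560)
l = -1560
B(N, s) = 3022 + N + s
B(l, 789)/(-7821248) = (3022 - 1560 + 789)/(-7821248) = 2251*(-1/7821248) = -2251/7821248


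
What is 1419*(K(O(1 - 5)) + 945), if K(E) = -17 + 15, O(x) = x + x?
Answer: 1338117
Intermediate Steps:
O(x) = 2*x
K(E) = -2
1419*(K(O(1 - 5)) + 945) = 1419*(-2 + 945) = 1419*943 = 1338117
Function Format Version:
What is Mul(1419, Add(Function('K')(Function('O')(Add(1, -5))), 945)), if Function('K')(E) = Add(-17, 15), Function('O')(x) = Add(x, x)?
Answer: 1338117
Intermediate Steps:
Function('O')(x) = Mul(2, x)
Function('K')(E) = -2
Mul(1419, Add(Function('K')(Function('O')(Add(1, -5))), 945)) = Mul(1419, Add(-2, 945)) = Mul(1419, 943) = 1338117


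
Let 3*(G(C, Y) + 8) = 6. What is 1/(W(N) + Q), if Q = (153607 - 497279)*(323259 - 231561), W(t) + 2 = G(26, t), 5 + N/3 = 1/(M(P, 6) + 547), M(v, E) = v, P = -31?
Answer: -1/31514035064 ≈ -3.1732e-11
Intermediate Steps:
G(C, Y) = -6 (G(C, Y) = -8 + (⅓)*6 = -8 + 2 = -6)
N = -2579/172 (N = -15 + 3/(-31 + 547) = -15 + 3/516 = -15 + 3*(1/516) = -15 + 1/172 = -2579/172 ≈ -14.994)
W(t) = -8 (W(t) = -2 - 6 = -8)
Q = -31514035056 (Q = -343672*91698 = -31514035056)
1/(W(N) + Q) = 1/(-8 - 31514035056) = 1/(-31514035064) = -1/31514035064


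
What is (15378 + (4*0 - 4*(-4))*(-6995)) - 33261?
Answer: -129803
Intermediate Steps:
(15378 + (4*0 - 4*(-4))*(-6995)) - 33261 = (15378 + (0 + 16)*(-6995)) - 33261 = (15378 + 16*(-6995)) - 33261 = (15378 - 111920) - 33261 = -96542 - 33261 = -129803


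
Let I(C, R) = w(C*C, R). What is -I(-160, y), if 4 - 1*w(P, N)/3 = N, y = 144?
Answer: 420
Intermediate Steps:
w(P, N) = 12 - 3*N
I(C, R) = 12 - 3*R
-I(-160, y) = -(12 - 3*144) = -(12 - 432) = -1*(-420) = 420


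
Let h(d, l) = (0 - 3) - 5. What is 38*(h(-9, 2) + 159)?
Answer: 5738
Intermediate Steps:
h(d, l) = -8 (h(d, l) = -3 - 5 = -8)
38*(h(-9, 2) + 159) = 38*(-8 + 159) = 38*151 = 5738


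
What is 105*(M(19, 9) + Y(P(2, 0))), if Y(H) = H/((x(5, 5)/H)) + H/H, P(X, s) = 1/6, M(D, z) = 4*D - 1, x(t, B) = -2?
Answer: 191485/24 ≈ 7978.5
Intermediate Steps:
M(D, z) = -1 + 4*D
P(X, s) = 1/6
Y(H) = 1 - H**2/2 (Y(H) = H/((-2/H)) + H/H = H*(-H/2) + 1 = -H**2/2 + 1 = 1 - H**2/2)
105*(M(19, 9) + Y(P(2, 0))) = 105*((-1 + 4*19) + (1 - (1/6)**2/2)) = 105*((-1 + 76) + (1 - 1/2*1/36)) = 105*(75 + (1 - 1/72)) = 105*(75 + 71/72) = 105*(5471/72) = 191485/24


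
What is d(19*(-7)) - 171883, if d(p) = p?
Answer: -172016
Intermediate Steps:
d(19*(-7)) - 171883 = 19*(-7) - 171883 = -133 - 171883 = -172016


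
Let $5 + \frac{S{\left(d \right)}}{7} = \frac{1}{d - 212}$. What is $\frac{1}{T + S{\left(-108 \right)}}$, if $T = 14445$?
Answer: $\frac{320}{4611193} \approx 6.9396 \cdot 10^{-5}$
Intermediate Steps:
$S{\left(d \right)} = -35 + \frac{7}{-212 + d}$ ($S{\left(d \right)} = -35 + \frac{7}{d - 212} = -35 + \frac{7}{-212 + d}$)
$\frac{1}{T + S{\left(-108 \right)}} = \frac{1}{14445 + \frac{7 \left(1061 - -540\right)}{-212 - 108}} = \frac{1}{14445 + \frac{7 \left(1061 + 540\right)}{-320}} = \frac{1}{14445 + 7 \left(- \frac{1}{320}\right) 1601} = \frac{1}{14445 - \frac{11207}{320}} = \frac{1}{\frac{4611193}{320}} = \frac{320}{4611193}$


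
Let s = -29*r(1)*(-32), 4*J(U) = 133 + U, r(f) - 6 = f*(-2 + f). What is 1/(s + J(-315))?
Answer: 2/9189 ≈ 0.00021765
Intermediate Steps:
r(f) = 6 + f*(-2 + f)
J(U) = 133/4 + U/4 (J(U) = (133 + U)/4 = 133/4 + U/4)
s = 4640 (s = -29*(6 + 1² - 2*1)*(-32) = -29*(6 + 1 - 2)*(-32) = -29*5*(-32) = -145*(-32) = 4640)
1/(s + J(-315)) = 1/(4640 + (133/4 + (¼)*(-315))) = 1/(4640 + (133/4 - 315/4)) = 1/(4640 - 91/2) = 1/(9189/2) = 2/9189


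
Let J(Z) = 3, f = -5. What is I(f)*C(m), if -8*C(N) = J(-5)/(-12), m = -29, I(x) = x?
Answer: -5/32 ≈ -0.15625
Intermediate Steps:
C(N) = 1/32 (C(N) = -3/(8*(-12)) = -3*(-1)/(8*12) = -⅛*(-¼) = 1/32)
I(f)*C(m) = -5*1/32 = -5/32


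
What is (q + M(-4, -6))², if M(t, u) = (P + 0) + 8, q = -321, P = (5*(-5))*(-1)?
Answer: 82944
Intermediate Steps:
P = 25 (P = -25*(-1) = 25)
M(t, u) = 33 (M(t, u) = (25 + 0) + 8 = 25 + 8 = 33)
(q + M(-4, -6))² = (-321 + 33)² = (-288)² = 82944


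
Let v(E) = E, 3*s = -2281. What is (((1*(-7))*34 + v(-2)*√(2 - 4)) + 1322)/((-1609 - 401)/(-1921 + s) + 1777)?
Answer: 4359848/7150109 - 8044*I*√2/7150109 ≈ 0.60976 - 0.001591*I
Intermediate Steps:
s = -2281/3 (s = (⅓)*(-2281) = -2281/3 ≈ -760.33)
(((1*(-7))*34 + v(-2)*√(2 - 4)) + 1322)/((-1609 - 401)/(-1921 + s) + 1777) = (((1*(-7))*34 - 2*√(2 - 4)) + 1322)/((-1609 - 401)/(-1921 - 2281/3) + 1777) = ((-7*34 - 2*I*√2) + 1322)/(-2010/(-8044/3) + 1777) = ((-238 - 2*I*√2) + 1322)/(-2010*(-3/8044) + 1777) = ((-238 - 2*I*√2) + 1322)/(3015/4022 + 1777) = (1084 - 2*I*√2)/(7150109/4022) = (1084 - 2*I*√2)*(4022/7150109) = 4359848/7150109 - 8044*I*√2/7150109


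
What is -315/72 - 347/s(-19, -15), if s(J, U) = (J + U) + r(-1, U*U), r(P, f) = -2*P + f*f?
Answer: -1773531/404744 ≈ -4.3819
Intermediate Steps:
r(P, f) = f**2 - 2*P (r(P, f) = -2*P + f**2 = f**2 - 2*P)
s(J, U) = 2 + J + U + U**4 (s(J, U) = (J + U) + ((U*U)**2 - 2*(-1)) = (J + U) + ((U**2)**2 + 2) = (J + U) + (U**4 + 2) = (J + U) + (2 + U**4) = 2 + J + U + U**4)
-315/72 - 347/s(-19, -15) = -315/72 - 347/(2 - 19 - 15 + (-15)**4) = -315*1/72 - 347/(2 - 19 - 15 + 50625) = -35/8 - 347/50593 = -1773531/404744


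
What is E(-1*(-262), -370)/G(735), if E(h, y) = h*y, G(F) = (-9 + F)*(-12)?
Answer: 24235/2178 ≈ 11.127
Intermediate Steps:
G(F) = 108 - 12*F
E(-1*(-262), -370)/G(735) = (-1*(-262)*(-370))/(108 - 12*735) = (262*(-370))/(108 - 8820) = -96940/(-8712) = -96940*(-1/8712) = 24235/2178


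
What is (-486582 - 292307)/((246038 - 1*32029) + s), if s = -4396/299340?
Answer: -58288158315/16015362416 ≈ -3.6395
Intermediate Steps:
s = -1099/74835 (s = -4396*1/299340 = -1099/74835 ≈ -0.014686)
(-486582 - 292307)/((246038 - 1*32029) + s) = (-486582 - 292307)/((246038 - 1*32029) - 1099/74835) = -778889/((246038 - 32029) - 1099/74835) = -778889/(214009 - 1099/74835) = -778889/16015362416/74835 = -778889*74835/16015362416 = -58288158315/16015362416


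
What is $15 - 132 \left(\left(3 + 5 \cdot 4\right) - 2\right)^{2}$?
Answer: $-58197$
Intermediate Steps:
$15 - 132 \left(\left(3 + 5 \cdot 4\right) - 2\right)^{2} = 15 - 132 \left(\left(3 + 20\right) - 2\right)^{2} = 15 - 132 \left(23 - 2\right)^{2} = 15 - 132 \cdot 21^{2} = 15 - 58212 = -58197$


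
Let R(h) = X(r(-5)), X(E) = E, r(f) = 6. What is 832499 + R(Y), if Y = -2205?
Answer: 832505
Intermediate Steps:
R(h) = 6
832499 + R(Y) = 832499 + 6 = 832505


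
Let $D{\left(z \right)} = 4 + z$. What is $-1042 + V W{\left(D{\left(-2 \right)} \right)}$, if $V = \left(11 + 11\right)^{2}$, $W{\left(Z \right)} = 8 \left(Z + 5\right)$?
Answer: $26062$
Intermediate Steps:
$W{\left(Z \right)} = 40 + 8 Z$ ($W{\left(Z \right)} = 8 \left(5 + Z\right) = 40 + 8 Z$)
$V = 484$ ($V = 22^{2} = 484$)
$-1042 + V W{\left(D{\left(-2 \right)} \right)} = -1042 + 484 \left(40 + 8 \left(4 - 2\right)\right) = -1042 + 484 \left(40 + 8 \cdot 2\right) = -1042 + 484 \left(40 + 16\right) = -1042 + 484 \cdot 56 = -1042 + 27104 = 26062$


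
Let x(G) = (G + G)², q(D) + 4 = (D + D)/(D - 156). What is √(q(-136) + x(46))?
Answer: 4*√2818019/73 ≈ 91.983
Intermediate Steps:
q(D) = -4 + 2*D/(-156 + D) (q(D) = -4 + (D + D)/(D - 156) = -4 + (2*D)/(-156 + D) = -4 + 2*D/(-156 + D))
x(G) = 4*G² (x(G) = (2*G)² = 4*G²)
√(q(-136) + x(46)) = √(2*(312 - 1*(-136))/(-156 - 136) + 4*46²) = √(2*(312 + 136)/(-292) + 4*2116) = √(2*(-1/292)*448 + 8464) = √(-224/73 + 8464) = √(617648/73) = 4*√2818019/73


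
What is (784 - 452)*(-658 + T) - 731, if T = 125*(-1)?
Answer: -260687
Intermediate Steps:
T = -125
(784 - 452)*(-658 + T) - 731 = (784 - 452)*(-658 - 125) - 731 = 332*(-783) - 731 = -259956 - 731 = -260687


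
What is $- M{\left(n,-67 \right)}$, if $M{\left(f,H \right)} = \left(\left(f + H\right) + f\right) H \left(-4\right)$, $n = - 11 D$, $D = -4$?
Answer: $-5628$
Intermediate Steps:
$n = 44$ ($n = \left(-11\right) \left(-4\right) = 44$)
$M{\left(f,H \right)} = - 4 H \left(H + 2 f\right)$ ($M{\left(f,H \right)} = \left(\left(H + f\right) + f\right) H \left(-4\right) = \left(H + 2 f\right) H \left(-4\right) = H \left(H + 2 f\right) \left(-4\right) = - 4 H \left(H + 2 f\right)$)
$- M{\left(n,-67 \right)} = - \left(-4\right) \left(-67\right) \left(-67 + 2 \cdot 44\right) = - \left(-4\right) \left(-67\right) \left(-67 + 88\right) = - \left(-4\right) \left(-67\right) 21 = \left(-1\right) 5628 = -5628$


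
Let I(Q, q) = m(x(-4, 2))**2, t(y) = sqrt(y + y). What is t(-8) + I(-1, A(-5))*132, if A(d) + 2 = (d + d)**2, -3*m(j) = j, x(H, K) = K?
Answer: 176/3 + 4*I ≈ 58.667 + 4.0*I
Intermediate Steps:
t(y) = sqrt(2)*sqrt(y) (t(y) = sqrt(2*y) = sqrt(2)*sqrt(y))
m(j) = -j/3
A(d) = -2 + 4*d**2 (A(d) = -2 + (d + d)**2 = -2 + (2*d)**2 = -2 + 4*d**2)
I(Q, q) = 4/9 (I(Q, q) = (-1/3*2)**2 = (-2/3)**2 = 4/9)
t(-8) + I(-1, A(-5))*132 = sqrt(2)*sqrt(-8) + (4/9)*132 = sqrt(2)*(2*I*sqrt(2)) + 176/3 = 4*I + 176/3 = 176/3 + 4*I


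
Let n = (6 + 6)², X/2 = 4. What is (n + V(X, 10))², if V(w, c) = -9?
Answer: 18225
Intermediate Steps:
X = 8 (X = 2*4 = 8)
n = 144 (n = 12² = 144)
(n + V(X, 10))² = (144 - 9)² = 135² = 18225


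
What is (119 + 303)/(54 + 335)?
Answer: 422/389 ≈ 1.0848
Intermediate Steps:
(119 + 303)/(54 + 335) = 422/389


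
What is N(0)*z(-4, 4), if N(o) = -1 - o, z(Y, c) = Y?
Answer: 4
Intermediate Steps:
N(0)*z(-4, 4) = (-1 - 1*0)*(-4) = (-1 + 0)*(-4) = -1*(-4) = 4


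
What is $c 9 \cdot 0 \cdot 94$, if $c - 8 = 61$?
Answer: $0$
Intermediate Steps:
$c = 69$ ($c = 8 + 61 = 69$)
$c 9 \cdot 0 \cdot 94 = 69 \cdot 9 \cdot 0 \cdot 94 = 69 \cdot 0 \cdot 94 = 0 \cdot 94 = 0$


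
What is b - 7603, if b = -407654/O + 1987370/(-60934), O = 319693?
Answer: -74383972788616/9740086631 ≈ -7636.9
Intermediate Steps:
b = -330094133123/9740086631 (b = -407654/319693 + 1987370/(-60934) = -407654*1/319693 + 1987370*(-1/60934) = -407654/319693 - 993685/30467 = -330094133123/9740086631 ≈ -33.890)
b - 7603 = -330094133123/9740086631 - 7603 = -74383972788616/9740086631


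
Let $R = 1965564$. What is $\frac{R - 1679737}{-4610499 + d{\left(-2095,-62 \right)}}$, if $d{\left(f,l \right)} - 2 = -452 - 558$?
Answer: $- \frac{285827}{4611507} \approx -0.061981$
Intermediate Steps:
$d{\left(f,l \right)} = -1008$ ($d{\left(f,l \right)} = 2 - 1010 = -1008$)
$\frac{R - 1679737}{-4610499 + d{\left(-2095,-62 \right)}} = \frac{1965564 - 1679737}{-4610499 - 1008} = \frac{285827}{-4611507} = 285827 \left(- \frac{1}{4611507}\right) = - \frac{285827}{4611507}$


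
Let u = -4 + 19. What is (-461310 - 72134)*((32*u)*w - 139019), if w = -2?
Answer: 74670957676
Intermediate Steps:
u = 15
(-461310 - 72134)*((32*u)*w - 139019) = (-461310 - 72134)*((32*15)*(-2) - 139019) = -533444*(480*(-2) - 139019) = -533444*(-960 - 139019) = -533444*(-139979) = 74670957676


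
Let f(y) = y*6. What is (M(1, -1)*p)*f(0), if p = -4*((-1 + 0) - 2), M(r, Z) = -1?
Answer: 0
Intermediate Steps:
f(y) = 6*y
p = 12 (p = -4*(-1 - 2) = -4*(-3) = 12)
(M(1, -1)*p)*f(0) = (-1*12)*(6*0) = -12*0 = 0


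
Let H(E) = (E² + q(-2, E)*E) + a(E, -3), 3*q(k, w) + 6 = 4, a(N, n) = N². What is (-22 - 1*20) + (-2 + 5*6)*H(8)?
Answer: 10178/3 ≈ 3392.7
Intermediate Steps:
q(k, w) = -⅔ (q(k, w) = -2 + (⅓)*4 = -2 + 4/3 = -⅔)
H(E) = 2*E² - 2*E/3 (H(E) = (E² - 2*E/3) + E² = 2*E² - 2*E/3)
(-22 - 1*20) + (-2 + 5*6)*H(8) = (-22 - 1*20) + (-2 + 5*6)*((⅔)*8*(-1 + 3*8)) = (-22 - 20) + (-2 + 30)*((⅔)*8*(-1 + 24)) = -42 + 28*((⅔)*8*23) = -42 + 28*(368/3) = -42 + 10304/3 = 10178/3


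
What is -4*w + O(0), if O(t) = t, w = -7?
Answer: 28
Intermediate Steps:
-4*w + O(0) = -4*(-7) + 0 = 28 + 0 = 28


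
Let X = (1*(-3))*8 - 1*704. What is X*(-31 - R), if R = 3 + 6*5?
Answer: 46592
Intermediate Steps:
R = 33 (R = 3 + 30 = 33)
X = -728 (X = -3*8 - 704 = -24 - 704 = -728)
X*(-31 - R) = -728*(-31 - 1*33) = -728*(-31 - 33) = -728*(-64) = 46592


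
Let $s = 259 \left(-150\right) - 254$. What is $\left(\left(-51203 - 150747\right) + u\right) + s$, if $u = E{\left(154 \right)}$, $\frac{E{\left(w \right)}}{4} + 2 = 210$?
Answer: $-240222$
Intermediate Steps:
$E{\left(w \right)} = 832$ ($E{\left(w \right)} = -8 + 4 \cdot 210 = -8 + 840 = 832$)
$s = -39104$ ($s = -38850 - 254 = -39104$)
$u = 832$
$\left(\left(-51203 - 150747\right) + u\right) + s = \left(\left(-51203 - 150747\right) + 832\right) - 39104 = \left(-201950 + 832\right) - 39104 = -201118 - 39104 = -240222$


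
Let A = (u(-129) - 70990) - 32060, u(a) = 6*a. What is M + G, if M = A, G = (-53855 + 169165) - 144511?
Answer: -133025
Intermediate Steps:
G = -29201 (G = 115310 - 144511 = -29201)
A = -103824 (A = (6*(-129) - 70990) - 32060 = (-774 - 70990) - 32060 = -71764 - 32060 = -103824)
M = -103824
M + G = -103824 - 29201 = -133025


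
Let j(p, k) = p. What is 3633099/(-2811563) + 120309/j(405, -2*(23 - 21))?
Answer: 112261642624/379561005 ≈ 295.77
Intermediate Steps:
3633099/(-2811563) + 120309/j(405, -2*(23 - 21)) = 3633099/(-2811563) + 120309/405 = 3633099*(-1/2811563) + 120309*(1/405) = -3633099/2811563 + 40103/135 = 112261642624/379561005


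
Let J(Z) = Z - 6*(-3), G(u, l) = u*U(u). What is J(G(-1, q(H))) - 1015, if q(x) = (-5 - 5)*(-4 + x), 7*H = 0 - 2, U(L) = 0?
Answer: -997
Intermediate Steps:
H = -2/7 (H = (0 - 2)/7 = (⅐)*(-2) = -2/7 ≈ -0.28571)
q(x) = 40 - 10*x (q(x) = -10*(-4 + x) = 40 - 10*x)
G(u, l) = 0 (G(u, l) = u*0 = 0)
J(Z) = 18 + Z (J(Z) = Z + 18 = 18 + Z)
J(G(-1, q(H))) - 1015 = (18 + 0) - 1015 = 18 - 1015 = -997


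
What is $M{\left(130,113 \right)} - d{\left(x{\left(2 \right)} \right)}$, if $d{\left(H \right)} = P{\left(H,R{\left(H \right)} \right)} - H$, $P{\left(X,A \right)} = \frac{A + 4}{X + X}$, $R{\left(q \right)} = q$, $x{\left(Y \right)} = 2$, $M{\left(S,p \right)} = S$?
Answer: $\frac{261}{2} \approx 130.5$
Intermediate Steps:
$P{\left(X,A \right)} = \frac{4 + A}{2 X}$
$d{\left(H \right)} = - H + \frac{4 + H}{2 H}$ ($d{\left(H \right)} = \frac{4 + H}{2 H} - H = - H + \frac{4 + H}{2 H}$)
$M{\left(130,113 \right)} - d{\left(x{\left(2 \right)} \right)} = 130 - \left(\frac{1}{2} - 2 + \frac{2}{2}\right) = 130 - \left(\frac{1}{2} - 2 + 2 \cdot \frac{1}{2}\right) = 130 - \left(\frac{1}{2} - 2 + 1\right) = 130 - - \frac{1}{2} = 130 + \frac{1}{2} = \frac{261}{2}$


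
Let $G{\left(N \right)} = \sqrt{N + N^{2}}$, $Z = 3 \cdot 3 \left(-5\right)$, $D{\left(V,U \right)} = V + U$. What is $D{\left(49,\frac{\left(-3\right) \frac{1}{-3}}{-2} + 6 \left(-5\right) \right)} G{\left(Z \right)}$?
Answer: $111 \sqrt{55} \approx 823.2$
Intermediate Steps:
$D{\left(V,U \right)} = U + V$
$Z = -45$ ($Z = 9 \left(-5\right) = -45$)
$D{\left(49,\frac{\left(-3\right) \frac{1}{-3}}{-2} + 6 \left(-5\right) \right)} G{\left(Z \right)} = \left(\left(\frac{\left(-3\right) \frac{1}{-3}}{-2} + 6 \left(-5\right)\right) + 49\right) \sqrt{- 45 \left(1 - 45\right)} = \left(\left(\left(-3\right) \left(- \frac{1}{3}\right) \left(- \frac{1}{2}\right) - 30\right) + 49\right) \sqrt{\left(-45\right) \left(-44\right)} = \left(\left(1 \left(- \frac{1}{2}\right) - 30\right) + 49\right) \sqrt{1980} = \left(\left(- \frac{1}{2} - 30\right) + 49\right) 6 \sqrt{55} = \left(- \frac{61}{2} + 49\right) 6 \sqrt{55} = \frac{37 \cdot 6 \sqrt{55}}{2} = 111 \sqrt{55}$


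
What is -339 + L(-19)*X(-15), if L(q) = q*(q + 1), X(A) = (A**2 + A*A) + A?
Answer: 148431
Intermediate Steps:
X(A) = A + 2*A**2 (X(A) = (A**2 + A**2) + A = 2*A**2 + A = A + 2*A**2)
L(q) = q*(1 + q)
-339 + L(-19)*X(-15) = -339 + (-19*(1 - 19))*(-15*(1 + 2*(-15))) = -339 + (-19*(-18))*(-15*(1 - 30)) = -339 + 342*(-15*(-29)) = -339 + 342*435 = -339 + 148770 = 148431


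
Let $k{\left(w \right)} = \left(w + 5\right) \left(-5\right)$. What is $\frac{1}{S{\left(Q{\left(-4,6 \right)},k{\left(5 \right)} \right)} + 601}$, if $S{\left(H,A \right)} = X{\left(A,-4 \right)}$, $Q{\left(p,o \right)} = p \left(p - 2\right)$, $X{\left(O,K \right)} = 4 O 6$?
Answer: $- \frac{1}{599} \approx -0.0016694$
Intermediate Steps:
$X{\left(O,K \right)} = 24 O$
$k{\left(w \right)} = -25 - 5 w$ ($k{\left(w \right)} = \left(5 + w\right) \left(-5\right) = -25 - 5 w$)
$Q{\left(p,o \right)} = p \left(-2 + p\right)$
$S{\left(H,A \right)} = 24 A$
$\frac{1}{S{\left(Q{\left(-4,6 \right)},k{\left(5 \right)} \right)} + 601} = \frac{1}{24 \left(-25 - 25\right) + 601} = \frac{1}{24 \left(-50\right) + 601} = \frac{1}{-1200 + 601} = \frac{1}{-599} = - \frac{1}{599}$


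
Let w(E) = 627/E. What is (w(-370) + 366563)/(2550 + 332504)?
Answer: 135627683/123969980 ≈ 1.0940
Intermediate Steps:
(w(-370) + 366563)/(2550 + 332504) = (627/(-370) + 366563)/(2550 + 332504) = (627*(-1/370) + 366563)/335054 = (-627/370 + 366563)*(1/335054) = (135627683/370)*(1/335054) = 135627683/123969980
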